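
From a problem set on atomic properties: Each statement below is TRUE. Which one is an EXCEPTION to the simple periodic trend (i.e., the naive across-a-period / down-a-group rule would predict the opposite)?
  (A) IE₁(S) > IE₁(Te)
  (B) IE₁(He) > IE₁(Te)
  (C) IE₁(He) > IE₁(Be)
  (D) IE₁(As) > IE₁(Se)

The general trend: first ionization energy increases across a period and decreases down a group.
(A) S (period 3, group 16) vs Te (period 5, group 16): the stated order agrees with the simple trend.
(B) He (period 1, group 18) vs Te (period 5, group 16): the stated order agrees with the simple trend.
(C) He (period 1, group 18) vs Be (period 2, group 2): the stated order agrees with the simple trend.
(D) As (period 4, group 15) vs Se (period 4, group 16): the stated order contradicts the simple trend.
The exception is (D): Se (4p⁴) ionizes more easily than half-filled As (4p³).

(D)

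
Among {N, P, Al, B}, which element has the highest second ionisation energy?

N

After 1 electron has been removed, what remains? N⁺ still has 4 valence electrons; P⁺ still has 4 valence electrons; Al⁺ still has 2 valence electrons; B⁺ still has 2 valence electrons.
All are still removing valence electrons, so compare the +1 ions as you would atoms: IE_2 generally rises across a period (higher Z_eff) and falls down a group (larger shell), subject to the usual subshell exceptions.
Valence configurations: N⁺ [He]2s²2p², P⁺ [Ne]3s²3p², Al⁺ [Ne]3s², B⁺ [He]2s².
Approximate IE_2 values (kJ/mol): N 2856, P 1907, Al 1817, B 2427.
Hence IE_2: Al < P < B < N.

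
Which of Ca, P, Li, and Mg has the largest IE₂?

Li

The second ionization energy removes an electron from the +1 ion. For each element: Ca⁺ still has 1 valence electron; P⁺ still has 4 valence electrons; Li⁺ is the bare [He] core; Mg⁺ still has 1 valence electron.
Core electrons are held far more tightly than valence electrons, so Li tops the IE_2 order.
Valence configurations: Ca⁺ [Ar]4s¹, P⁺ [Ne]3s²3p², Mg⁺ [Ne]3s¹.
The numbers (kJ/mol): Ca 1145, P 1907, Li 7298, Mg 1451.
Hence IE_2: Ca < Mg < P < Li.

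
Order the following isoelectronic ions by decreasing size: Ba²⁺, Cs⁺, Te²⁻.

Te²⁻ > Cs⁺ > Ba²⁺

All of these have 54 electrons, so size is governed by nuclear charge alone: the more protons, the stronger the pull on the same electron cloud, and the smaller the ion.
Nuclear charges: Ba²⁺ (Z=56), Cs⁺ (Z=55), Te²⁻ (Z=52).
Largest to smallest: Te²⁻ > Cs⁺ > Ba²⁺.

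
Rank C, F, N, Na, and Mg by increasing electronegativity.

Na < Mg < C < N < F

C is in period 2, group 14; N is in period 2, group 15; F is in period 2, group 17; Na is in period 3, group 1; Mg is in period 3, group 2.
Atoms toward the upper right of the periodic table pull bonding electrons most strongly.
Neither a single period nor a single group — weigh both effects.
Mg > Na: both are in period 3; the period trend gives Mg the larger value.
C > Mg: both effects reinforce here, so C is clearly the higher of the two.
N > C: N lies to the right of C in period 2, so the across-period effect alone puts N higher.
F > N: both are in period 2; the period trend gives F the larger value.
For reference (Pauling): C 2.55, N 3.04, F 3.98, Na 0.93, Mg 1.31.
So from lowest to highest: Na < Mg < C < N < F.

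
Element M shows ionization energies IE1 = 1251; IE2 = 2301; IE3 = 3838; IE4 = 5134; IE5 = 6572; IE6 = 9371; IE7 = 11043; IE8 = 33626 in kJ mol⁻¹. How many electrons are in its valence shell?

7

Look for the largest jump between consecutive ionization energies: IE8/IE7 ≈ 3.0, far larger than any earlier ratio.
That jump marks the point where a core electron is being removed. So the atom has 7 valence electrons.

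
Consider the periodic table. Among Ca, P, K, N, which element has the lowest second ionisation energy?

IE_2 is the cost of taking one more electron from the +1 cation: Ca⁺ still has 1 valence electron; P⁺ still has 4 valence electrons; K⁺ is the bare [Ar] core; N⁺ still has 4 valence electrons.
Breaking into a closed-shell core is much more expensive than removing a leftover valence electron — K has the largest IE_2 here.
Valence configurations: Ca⁺ [Ar]4s¹, P⁺ [Ne]3s²3p², N⁺ [He]2s²2p².
Approximate IE_2 values (kJ/mol): Ca 1145, P 1907, K 3052, N 2856.
Overall IE_2 order: Ca < P < N < K.

Ca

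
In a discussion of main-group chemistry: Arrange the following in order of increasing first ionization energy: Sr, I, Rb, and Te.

Rb < Sr < Te < I

Rb is in period 5, group 1; Sr is in period 5, group 2; Te is in period 5, group 16; I is in period 5, group 17.
Removing the outermost electron gets harder across a period and easier down a group.
All lie in period 5, so first ionization energy increases left to right.
So from lowest to highest: Rb < Sr < Te < I.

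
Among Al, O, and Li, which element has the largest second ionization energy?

Li

After 1 electron has been removed, what remains? Al⁺ still has 2 valence electrons; O⁺ still has 5 valence electrons; Li⁺ is the bare [He] core.
Core electrons are held far more tightly than valence electrons, so Li tops the IE_2 order.
Valence configurations: Al⁺ [Ne]3s², O⁺ [He]2s²2p³.
Approximate IE_2 values (kJ/mol): Al 1817, O 3388, Li 7298.
Putting it together, IE_2: Al < O < Li.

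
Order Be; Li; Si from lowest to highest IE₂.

The second ionization energy removes an electron from the +1 ion. For each element: Be⁺ still has 1 valence electron; Li⁺ is the bare [He] core; Si⁺ still has 3 valence electrons.
Core electrons are held far more tightly than valence electrons, so Li tops the IE_2 order.
Valence configurations: Be⁺ [He]2s¹, Si⁺ [Ne]3s²3p¹.
Approximate IE_2 values (kJ/mol): Be 1757, Li 7298, Si 1577.
So the second ionization energies run Si < Be < Li.

Si, Be, Li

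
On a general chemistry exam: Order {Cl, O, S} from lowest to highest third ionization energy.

S < Cl < O

Consider each +2 ion: Cl²⁺ still has 5 valence electrons; O²⁺ still has 4 valence electrons; S²⁺ still has 4 valence electrons.
All are still removing valence electrons, so compare the +2 ions as you would atoms: IE_3 generally rises across a period (higher Z_eff) and falls down a group (larger shell), subject to the usual subshell exceptions.
Valence configurations: Cl²⁺ [Ne]3s²3p³, O²⁺ [He]2s²2p², S²⁺ [Ne]3s²3p².
Tabulated IE_3 (kJ/mol): Cl 3822, O 5300, S 3357.
Overall IE_3 order: S < Cl < O.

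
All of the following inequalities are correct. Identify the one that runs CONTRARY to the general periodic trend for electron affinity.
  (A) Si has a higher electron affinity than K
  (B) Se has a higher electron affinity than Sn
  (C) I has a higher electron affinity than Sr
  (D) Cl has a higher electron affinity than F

The general trend: electron affinity increases across a period and decreases down a group.
(A) Si (period 3, group 14) vs K (period 4, group 1): the stated order agrees with the simple trend.
(B) Se (period 4, group 16) vs Sn (period 5, group 14): the stated order agrees with the simple trend.
(C) I (period 5, group 17) vs Sr (period 5, group 2): the stated order agrees with the simple trend.
(D) Cl (period 3, group 17) vs F (period 2, group 17): the stated order contradicts the simple trend.
The exception is (D): F's small 2p subshell makes the incoming electron feel strong e⁻–e⁻ repulsion, so Cl actually releases more energy on gaining an electron.

(D)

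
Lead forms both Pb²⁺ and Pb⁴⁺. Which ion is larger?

Both ions have Z = 82 protons, but Pb⁴⁺ has lost more electrons, so its remaining electrons feel a larger effective nuclear charge per electron and are pulled in more tightly.
Higher positive charge → smaller ion, so Pb²⁺ > Pb⁴⁺.

Pb²⁺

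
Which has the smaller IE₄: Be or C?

C

The fourth ionization energy removes an electron from the +3 ion. For each element: Be³⁺ is already 1 electron into the core; C³⁺ still has 1 valence electron.
Core electrons are held far more tightly than valence electrons, so Be tops the IE_4 order.
Approximate IE_4 values (kJ/mol): Be 21007, C 6223.
Overall IE_4 order: C < Be.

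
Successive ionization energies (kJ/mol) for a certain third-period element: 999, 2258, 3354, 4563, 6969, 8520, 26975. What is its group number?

Group 16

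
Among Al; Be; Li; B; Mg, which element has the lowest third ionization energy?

IE_3 is the cost of taking one more electron from the +2 cation: Al²⁺ still has 1 valence electron; Be²⁺ is the bare [He] core; Li²⁺ is already 1 electron into the core; B²⁺ still has 1 valence electron; Mg²⁺ is the bare [Ne] core.
Pulling an electron out of a noble-gas core costs far more than removing a remaining valence electron, so Mg, Li and Be sit at the high end of IE_3.
Valence configurations: Al²⁺ [Ne]3s¹, B²⁺ [He]2s¹.
The numbers (kJ/mol): Al 2745, Be 14849, Li 11815, B 3660, Mg 7733.
So the third ionization energies run Al < B < Mg < Li < Be.

Al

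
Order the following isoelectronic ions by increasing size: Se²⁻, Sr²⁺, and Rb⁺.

All of these have 36 electrons, so size is governed by nuclear charge alone: the more protons, the stronger the pull on the same electron cloud, and the smaller the ion.
Nuclear charges: Sr²⁺ (Z=38), Rb⁺ (Z=37), Se²⁻ (Z=34).
Smallest to largest: Sr²⁺ < Rb⁺ < Se²⁻.

Sr²⁺ < Rb⁺ < Se²⁻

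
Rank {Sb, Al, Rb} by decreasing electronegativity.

Al is in period 3, group 13; Rb is in period 5, group 1; Sb is in period 5, group 15.
EN rises left→right (higher Z_eff, smaller atoms) and falls top→bottom (larger, more shielded atoms).
These span different periods and groups, so the two trends combine.
Al > Rb: both effects reinforce here, so Al is clearly the higher of the two.
Sb > Al: the two effects oppose for this pair; the across-period effect wins (2.05 vs 1.61).
Tabulated electronegativity (Pauling): Al 1.61, Rb 0.82, Sb 2.05.
So from highest to lowest: Sb > Al > Rb.

Sb > Al > Rb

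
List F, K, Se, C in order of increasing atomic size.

F < C < Se < K

C is in period 2, group 14; F is in period 2, group 17; K is in period 4, group 1; Se is in period 4, group 16.
Across a period the added protons contract the valence shell; down a group each new principal shell makes the atom larger.
Neither a single period nor a single group — weigh both effects.
C > F: C lies to the left of F in period 2, so the across-period effect alone puts C larger.
Se > C: period and group pull opposite ways; the down-group shift dominates (116 vs 75 pm).
K > Se: both are in period 4; the period trend gives K the larger value.
For reference (pm): C 75, F 64, K 196, Se 116.
So from smallest to largest: F < C < Se < K.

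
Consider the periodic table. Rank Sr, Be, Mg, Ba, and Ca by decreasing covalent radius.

Ba, Sr, Ca, Mg, Be

Be is in period 2, group 2; Mg is in period 3, group 2; Ca is in period 4, group 2; Sr is in period 5, group 2; Ba is in period 6, group 2.
Atomic radius shrinks across a period as nuclear charge pulls the same shell inward, and grows down a group as new shells are added.
All are in group 2, so atomic radius increases down the group.
So from largest to smallest: Ba > Sr > Ca > Mg > Be.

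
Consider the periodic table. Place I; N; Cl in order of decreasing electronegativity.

Cl > N > I

N is in period 2, group 15; Cl is in period 3, group 17; I is in period 5, group 17.
Electronegativity increases across a period and decreases down a group, tracking effective nuclear charge and atomic size.
Here both period and group differ, so the two effects have to be weighed against each other.
N > I: the two effects oppose for this pair; the down-group effect wins (3.04 vs 2.66).
Cl > N: the two effects oppose for this pair; the across-period effect wins (3.16 vs 3.04).
For reference (Pauling): N 3.04, Cl 3.16, I 2.66.
So from highest to lowest: Cl > N > I.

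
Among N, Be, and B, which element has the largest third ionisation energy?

Be

IE_3 is the cost of taking one more electron from the +2 cation: N²⁺ still has 3 valence electrons; Be²⁺ is the bare [He] core; B²⁺ still has 1 valence electron.
Breaking into a closed-shell core is much more expensive than removing a leftover valence electron — Be has the largest IE_3 here.
Valence configurations: N²⁺ [He]2s²2p¹, B²⁺ [He]2s¹.
The numbers (kJ/mol): N 4578, Be 14849, B 3660.
Putting it together, IE_3: B < N < Be.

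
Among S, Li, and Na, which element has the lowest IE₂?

S

IE_2 is the cost of taking one more electron from the +1 cation: S⁺ still has 5 valence electrons; Li⁺ is the bare [He] core; Na⁺ is the bare [Ne] core.
Pulling an electron out of a noble-gas core costs far more than removing a remaining valence electron, so Na and Li sit at the high end of IE_2.
Approximate IE_2 values (kJ/mol): S 2252, Li 7298, Na 4562.
Hence IE_2: S < Na < Li.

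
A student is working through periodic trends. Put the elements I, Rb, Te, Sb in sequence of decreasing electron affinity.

Rb is in period 5, group 1; Sb is in period 5, group 15; Te is in period 5, group 16; I is in period 5, group 17.
Electron affinity generally becomes more exothermic across a period toward the halogens and less exothermic down a group.
All lie in period 5, so electron affinity increases left to right.
So from highest to lowest: I > Te > Sb > Rb.

I > Te > Sb > Rb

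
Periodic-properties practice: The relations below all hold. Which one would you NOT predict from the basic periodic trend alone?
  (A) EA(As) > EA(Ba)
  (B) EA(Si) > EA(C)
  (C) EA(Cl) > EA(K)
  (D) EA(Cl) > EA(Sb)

(B)

The general trend: electron affinity increases across a period and decreases down a group.
(A) As (period 4, group 15) vs Ba (period 6, group 2): the stated order agrees with the simple trend.
(B) Si (period 3, group 14) vs C (period 2, group 14): the stated order contradicts the simple trend.
(C) Cl (period 3, group 17) vs K (period 4, group 1): the stated order agrees with the simple trend.
(D) Cl (period 3, group 17) vs Sb (period 5, group 15): the stated order agrees with the simple trend.
The exception is (B): Si's larger, more diffuse 3p orbitals accept an added electron slightly more readily than C's compact 2p.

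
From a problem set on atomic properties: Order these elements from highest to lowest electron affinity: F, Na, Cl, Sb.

Electron affinity generally becomes more exothermic across a period toward the halogens and less exothermic down a group.
Neither a single period nor a single group — weigh both effects.
Sb > Na: period and group pull opposite ways; the across-period shift dominates (103 vs 53 kJ/mol).
F > Sb: relative to Sb, both the across-period and down-group shifts push F's electron affinity up.
Cl > F: this pair runs against the simple trend — see the exception note.
Note the exception: Cl has a higher electron affinity than F, contrary to the simple trend — F's small 2p subshell makes the incoming electron feel strong e⁻–e⁻ repulsion, so Cl actually releases more energy on gaining an electron.
Approximate values (kJ/mol): F 328, Na 53, Cl 349, Sb 103.
So from highest to lowest: Cl > F > Sb > Na.

Cl > F > Sb > Na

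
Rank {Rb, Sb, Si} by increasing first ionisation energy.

Si is in period 3, group 14; Rb is in period 5, group 1; Sb is in period 5, group 15.
First ionization energy rises across a period (greater Z_eff holds electrons more tightly) and falls down a group (valence electrons are farther from the nucleus).
Here both period and group differ, so the two effects have to be weighed against each other.
Si > Rb: relative to Rb, both the across-period and down-group shifts push Si's first ionization energy up.
Sb > Si: period and group pull opposite ways; the across-period shift dominates (831 vs 786 kJ/mol).
Tabulated first ionization energy (kJ/mol): Si 786, Rb 403, Sb 831.
So from lowest to highest: Rb < Si < Sb.

Rb < Si < Sb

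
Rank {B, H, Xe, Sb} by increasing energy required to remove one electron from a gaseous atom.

H is in period 1, group 1; B is in period 2, group 13; Sb is in period 5, group 15; Xe is in period 5, group 18.
Across a period the outer electron is held more tightly (higher IE₁); down a group it sits in a higher shell, more shielded, and comes off more easily.
Here both period and group differ, so the two effects have to be weighed against each other.
Sb > B: the two effects oppose for this pair; the across-period effect wins (831 vs 801 kJ/mol).
Xe > Sb: Xe lies to the right of Sb in period 5, so the across-period effect alone puts Xe higher.
H > Xe: period and group pull opposite ways; the down-group shift dominates (1312 vs 1170 kJ/mol).
Tabulated first ionization energy (kJ/mol): H 1312, B 801, Sb 831, Xe 1170.
So from lowest to highest: B < Sb < Xe < H.

B < Sb < Xe < H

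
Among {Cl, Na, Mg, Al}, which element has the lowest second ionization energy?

Consider each +1 ion: Cl⁺ still has 6 valence electrons; Na⁺ is the bare [Ne] core; Mg⁺ still has 1 valence electron; Al⁺ still has 2 valence electrons.
Pulling an electron out of a noble-gas core costs far more than removing a remaining valence electron, so Na sits at the high end of IE_2.
Valence configurations: Cl⁺ [Ne]3s²3p⁴, Mg⁺ [Ne]3s¹, Al⁺ [Ne]3s².
Tabulated IE_2 (kJ/mol): Cl 2298, Na 4562, Mg 1451, Al 1817.
Putting it together, IE_2: Mg < Al < Cl < Na.

Mg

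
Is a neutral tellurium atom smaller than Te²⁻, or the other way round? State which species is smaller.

Te

Forming Te²⁻ adds 2 electrons to Te. More electron–electron repulsion in the same shell, with unchanged nuclear charge, lets the cloud expand.
An anion is larger than its parent atom: Te²⁻ > Te.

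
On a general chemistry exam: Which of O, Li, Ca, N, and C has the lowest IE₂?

After 1 electron has been removed, what remains? O⁺ still has 5 valence electrons; Li⁺ is the bare [He] core; Ca⁺ still has 1 valence electron; N⁺ still has 4 valence electrons; C⁺ still has 3 valence electrons.
Core electrons are held far more tightly than valence electrons, so Li tops the IE_2 order.
Valence configurations: O⁺ [He]2s²2p³, Ca⁺ [Ar]4s¹, N⁺ [He]2s²2p², C⁺ [He]2s²2p¹.
Approximate IE_2 values (kJ/mol): O 3388, Li 7298, Ca 1145, N 2856, C 2353.
Overall IE_2 order: Ca < C < N < O < Li.

Ca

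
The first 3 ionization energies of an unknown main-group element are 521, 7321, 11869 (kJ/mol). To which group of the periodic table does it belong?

Look for the largest jump between consecutive ionization energies: IE2/IE1 ≈ 14.1, far larger than any earlier ratio.
That jump marks the point where a core electron is being removed. So the atom has 1 valence electron.
A main-group element with 1 valence electron is in group 1.

Group 1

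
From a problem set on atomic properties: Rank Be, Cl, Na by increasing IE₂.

Be < Cl < Na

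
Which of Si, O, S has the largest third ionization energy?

Consider each +2 ion: Si²⁺ still has 2 valence electrons; O²⁺ still has 4 valence electrons; S²⁺ still has 4 valence electrons.
All are still removing valence electrons, so compare the +2 ions as you would atoms: IE_3 generally rises across a period (higher Z_eff) and falls down a group (larger shell), subject to the usual subshell exceptions.
Valence configurations: Si²⁺ [Ne]3s², O²⁺ [He]2s²2p², S²⁺ [Ne]3s²3p².
Approximate IE_3 values (kJ/mol): Si 3232, O 5300, S 3357.
Overall IE_3 order: Si < S < O.

O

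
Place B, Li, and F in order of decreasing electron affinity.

Li is in period 2, group 1; B is in period 2, group 13; F is in period 2, group 17.
Atoms with high Z_eff and room in the valence shell (especially the halogens) have the most exothermic electron affinities.
All lie in period 2; the across-period trend (electron affinity increases left to right) applies, with the exception below.
Note the exception: Li has a higher electron affinity than B, contrary to the simple trend — B's ns²np¹ configuration gives only a small electron affinity — the sparsely filled np subshell binds an added electron weakly.
Tabulated electron affinity (kJ/mol): Li 60, B 27, F 328.
So from highest to lowest: F > Li > B.

F > Li > B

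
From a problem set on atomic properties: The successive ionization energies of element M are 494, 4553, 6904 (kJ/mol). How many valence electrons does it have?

Look for the largest jump between consecutive ionization energies: IE2/IE1 ≈ 9.2, far larger than any earlier ratio.
That jump marks the point where a core electron is being removed. So the atom has 1 valence electron.

1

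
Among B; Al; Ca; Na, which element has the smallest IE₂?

Ca

Consider each +1 ion: B⁺ still has 2 valence electrons; Al⁺ still has 2 valence electrons; Ca⁺ still has 1 valence electron; Na⁺ is the bare [Ne] core.
Core electrons are held far more tightly than valence electrons, so Na tops the IE_2 order.
Valence configurations: B⁺ [He]2s², Al⁺ [Ne]3s², Ca⁺ [Ar]4s¹.
Tabulated IE_2 (kJ/mol): B 2427, Al 1817, Ca 1145, Na 4562.
Hence IE_2: Ca < Al < B < Na.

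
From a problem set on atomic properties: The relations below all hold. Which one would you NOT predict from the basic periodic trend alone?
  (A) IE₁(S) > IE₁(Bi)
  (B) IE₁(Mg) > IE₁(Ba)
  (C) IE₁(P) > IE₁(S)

The general trend: IE₁ increases across a period and decreases down a group.
(A) S (period 3, group 16) vs Bi (period 6, group 15): the stated order agrees with the simple trend.
(B) Mg (period 3, group 2) vs Ba (period 6, group 2): the stated order agrees with the simple trend.
(C) P (period 3, group 15) vs S (period 3, group 16): the stated order contradicts the simple trend.
The exception is (C): S (3p⁴) ionizes more easily than half-filled P (3p³) because the paired 3p electron in S is pushed out by e⁻–e⁻ repulsion.

(C)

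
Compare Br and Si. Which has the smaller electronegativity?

Si is in period 3, group 14; Br is in period 4, group 17.
Electronegativity increases across a period and decreases down a group, tracking effective nuclear charge and atomic size.
Neither a single period nor a single group — weigh both effects.
Br > Si: period and group pull opposite ways; the across-period shift dominates (2.96 vs 1.90).
For reference (Pauling): Si 1.90, Br 2.96.
So Si has the smaller electronegativity (Si < Br).

Si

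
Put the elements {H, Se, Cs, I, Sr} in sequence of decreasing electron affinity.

Atoms with high Z_eff and room in the valence shell (especially the halogens) have the most exothermic electron affinities.
These span different periods and groups, so the two trends combine.
Cs > Sr: this pair runs against the simple trend — see the exception note.
H > Cs: H sits above Cs in group 1, so the down-group effect alone puts H higher.
Se > H: the two effects oppose for this pair; the across-period effect wins (195 vs 73 kJ/mol).
I > Se: the two effects oppose for this pair; the across-period effect wins (295 vs 195 kJ/mol).
Note the exception: Cs has a higher electron affinity than Sr, contrary to the simple trend — adding an electron to Sr (ns²) has to open a new, higher-energy np subshell, which is unfavourable.
For reference (kJ/mol): H 73, Se 195, Sr 5, I 295, Cs 46.
So from highest to lowest: I > Se > H > Cs > Sr.

I, Se, H, Cs, Sr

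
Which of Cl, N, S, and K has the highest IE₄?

N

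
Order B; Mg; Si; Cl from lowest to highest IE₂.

The second ionization energy removes an electron from the +1 ion. For each element: B⁺ still has 2 valence electrons; Mg⁺ still has 1 valence electron; Si⁺ still has 3 valence electrons; Cl⁺ still has 6 valence electrons.
All are still removing valence electrons, so compare the +1 ions as you would atoms: IE_2 generally rises across a period (higher Z_eff) and falls down a group (larger shell), subject to the usual subshell exceptions.
Valence configurations: B⁺ [He]2s², Mg⁺ [Ne]3s¹, Si⁺ [Ne]3s²3p¹, Cl⁺ [Ne]3s²3p⁴.
Approximate IE_2 values (kJ/mol): B 2427, Mg 1451, Si 1577, Cl 2298.
So the second ionization energies run Mg < Si < Cl < B.

Mg, Si, Cl, B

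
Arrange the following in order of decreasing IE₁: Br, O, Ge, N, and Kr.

N is in period 2, group 15; O is in period 2, group 16; Ge is in period 4, group 14; Br is in period 4, group 17; Kr is in period 4, group 18.
Removing the outermost electron gets harder across a period and easier down a group.
Here both period and group differ, so the two effects have to be weighed against each other.
Br > Ge: both are in period 4; the period trend gives Br the larger value.
O > Br: period and group pull opposite ways; the down-group shift dominates (1314 vs 1140 kJ/mol).
Kr > O: the two effects oppose for this pair; the across-period effect wins (1351 vs 1314 kJ/mol).
N > Kr: period and group pull opposite ways; the down-group shift dominates (1402 vs 1351 kJ/mol).
Note the exception: N has a higher first ionization energy than O, contrary to the simple trend — pairing an electron in O's 2p⁴ costs repulsion energy, so O ionizes more easily than half-filled N (2p³).
Approximate values (kJ/mol): N 1402, O 1314, Ge 762, Br 1140, Kr 1351.
So from highest to lowest: N > Kr > O > Br > Ge.

N, Kr, O, Br, Ge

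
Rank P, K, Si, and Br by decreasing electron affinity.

Br > Si > P > K

Si is in period 3, group 14; P is in period 3, group 15; K is in period 4, group 1; Br is in period 4, group 17.
Adding an electron releases more energy for atoms nearer the top right (short of the noble gases).
Neither a single period nor a single group — weigh both effects.
P > K: both effects reinforce here, so P is clearly the higher of the two.
Si > P: this pair runs against the simple trend — see the exception note.
Br > Si: period and group pull opposite ways; the across-period shift dominates (325 vs 134 kJ/mol).
Note the exception: Si has a higher electron affinity than P, contrary to the simple trend — adding an electron to P's half-filled 3p³ is unfavourable, so Si (3p²) has the more exothermic EA.
Approximate values (kJ/mol): Si 134, P 72, K 48, Br 325.
So from highest to lowest: Br > Si > P > K.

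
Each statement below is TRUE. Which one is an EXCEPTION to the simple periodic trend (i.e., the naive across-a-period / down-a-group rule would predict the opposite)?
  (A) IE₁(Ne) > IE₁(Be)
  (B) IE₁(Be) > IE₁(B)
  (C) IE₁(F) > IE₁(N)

(B)

The general trend: first ionization energy increases across a period and decreases down a group.
(A) Ne (period 2, group 18) vs Be (period 2, group 2): the stated order agrees with the simple trend.
(B) Be (period 2, group 2) vs B (period 2, group 13): the stated order contradicts the simple trend.
(C) F (period 2, group 17) vs N (period 2, group 15): the stated order agrees with the simple trend.
The exception is (B): removing B's lone 2p electron is easier than breaking Be's filled 2s².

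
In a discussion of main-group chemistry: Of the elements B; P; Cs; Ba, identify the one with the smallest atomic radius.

B

Across a period the added protons contract the valence shell; down a group each new principal shell makes the atom larger.
Neither a single period nor a single group — weigh both effects.
P > B: the two effects oppose for this pair; the down-group effect wins (111 vs 85 pm).
Ba > P: relative to P, both the across-period and down-group shifts push Ba's atomic radius up.
Cs > Ba: both are in period 6; the period trend gives Cs the larger value.
Tabulated atomic radius (pm): B 85, P 111, Cs 232, Ba 196.
The smallest atomic radius among these belongs to B.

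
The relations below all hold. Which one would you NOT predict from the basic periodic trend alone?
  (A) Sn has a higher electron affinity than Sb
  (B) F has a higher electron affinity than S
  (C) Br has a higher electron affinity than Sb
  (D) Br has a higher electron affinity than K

The general trend: electron affinity increases across a period and decreases down a group.
(A) Sn (period 5, group 14) vs Sb (period 5, group 15): the stated order contradicts the simple trend.
(B) F (period 2, group 17) vs S (period 3, group 16): the stated order agrees with the simple trend.
(C) Br (period 4, group 17) vs Sb (period 5, group 15): the stated order agrees with the simple trend.
(D) Br (period 4, group 17) vs K (period 4, group 1): the stated order agrees with the simple trend.
The exception is (A): adding an electron to Sb's half-filled 5p³ is unfavourable, so Sn has the more exothermic EA.

(A)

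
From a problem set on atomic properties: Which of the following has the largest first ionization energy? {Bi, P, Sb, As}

P

P is in period 3, group 15; As is in period 4, group 15; Sb is in period 5, group 15; Bi is in period 6, group 15.
Removing the outermost electron gets harder across a period and easier down a group.
All are in group 15, so first ionization energy increases up the group.
The largest first ionization energy among these belongs to P.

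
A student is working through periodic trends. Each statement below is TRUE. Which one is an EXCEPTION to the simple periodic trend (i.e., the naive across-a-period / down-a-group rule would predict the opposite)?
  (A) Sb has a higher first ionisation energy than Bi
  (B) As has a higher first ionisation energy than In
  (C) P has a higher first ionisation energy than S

(C)

The general trend: first ionisation energy increases across a period and decreases down a group.
(A) Sb (period 5, group 15) vs Bi (period 6, group 15): the stated order agrees with the simple trend.
(B) As (period 4, group 15) vs In (period 5, group 13): the stated order agrees with the simple trend.
(C) P (period 3, group 15) vs S (period 3, group 16): the stated order contradicts the simple trend.
The exception is (C): S (3p⁴) ionizes more easily than half-filled P (3p³) because the paired 3p electron in S is pushed out by e⁻–e⁻ repulsion.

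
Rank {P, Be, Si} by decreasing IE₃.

The third ionization energy removes an electron from the +2 ion. For each element: P²⁺ still has 3 valence electrons; Be²⁺ is the bare [He] core; Si²⁺ still has 2 valence electrons.
Pulling an electron out of a noble-gas core costs far more than removing a remaining valence electron, so Be sits at the high end of IE_3.
Valence configurations: P²⁺ [Ne]3s²3p¹, Si²⁺ [Ne]3s².
P²⁺ loses a lone 3p electron whereas Si²⁺ must break into a filled 3s² pair, so IE_3(Si) > IE_3(P) even though P has the higher nuclear charge.
The numbers (kJ/mol): P 2914, Be 14849, Si 3232.
Overall IE_3 order: P < Si < Be.

Be, Si, P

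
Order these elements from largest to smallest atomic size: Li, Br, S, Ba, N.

Ba > Li > Br > S > N

Li is in period 2, group 1; N is in period 2, group 15; S is in period 3, group 16; Br is in period 4, group 17; Ba is in period 6, group 2.
Atomic radius shrinks across a period as nuclear charge pulls the same shell inward, and grows down a group as new shells are added.
Neither a single period nor a single group — weigh both effects.
S > N: the two effects oppose for this pair; the down-group effect wins (103 vs 71 pm).
Br > S: period and group pull opposite ways; the down-group shift dominates (114 vs 103 pm).
Li > Br: period and group pull opposite ways; the across-period shift dominates (133 vs 114 pm).
Ba > Li: the two effects oppose for this pair; the down-group effect wins (196 vs 133 pm).
For reference (pm): Li 133, N 71, S 103, Br 114, Ba 196.
So from largest to smallest: Ba > Li > Br > S > N.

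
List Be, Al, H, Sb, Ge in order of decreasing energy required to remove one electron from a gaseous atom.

H is in period 1, group 1; Be is in period 2, group 2; Al is in period 3, group 13; Ge is in period 4, group 14; Sb is in period 5, group 15.
Removing the outermost electron gets harder across a period and easier down a group.
A diagonal step moves right (one effect) and down (the opposite effect) at once.
Ge > Al: period and group pull opposite ways; the across-period shift dominates (762 vs 578 kJ/mol).
Sb > Ge: the two effects oppose for this pair; the across-period effect wins (831 vs 762 kJ/mol).
Be > Sb: the two effects oppose for this pair; the down-group effect wins (900 vs 831 kJ/mol).
H > Be: the two effects oppose for this pair; the down-group effect wins (1312 vs 900 kJ/mol).
Tabulated first ionization energy (kJ/mol): H 1312, Be 900, Al 578, Ge 762, Sb 831.
So from highest to lowest: H > Be > Sb > Ge > Al.

H, Be, Sb, Ge, Al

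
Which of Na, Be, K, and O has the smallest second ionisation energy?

After 1 electron has been removed, what remains? Na⁺ is the bare [Ne] core; Be⁺ still has 1 valence electron; K⁺ is the bare [Ar] core; O⁺ still has 5 valence electrons.
Usually core removal costs more than valence removal, but here the competition is close: a tightly held n=2 valence electron can cost more to remove than an n=3 core electron, so the actual values have to decide it.
Valence configurations: Be⁺ [He]2s¹, O⁺ [He]2s²2p³.
Approximate IE_2 values (kJ/mol): Na 4562, Be 1757, K 3052, O 3388.
So the second ionization energies run Be < K < O < Na.

Be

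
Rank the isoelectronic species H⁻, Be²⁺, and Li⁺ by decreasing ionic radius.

H⁻, Li⁺, Be²⁺

All of these have 2 electrons, so size is governed by nuclear charge alone: the more protons, the stronger the pull on the same electron cloud, and the smaller the ion.
Nuclear charges: Be²⁺ (Z=4), Li⁺ (Z=3), H⁻ (Z=1).
Largest to smallest: H⁻ > Li⁺ > Be²⁺.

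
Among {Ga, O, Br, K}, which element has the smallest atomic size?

O is in period 2, group 16; K is in period 4, group 1; Ga is in period 4, group 13; Br is in period 4, group 17.
Moving right in a period, electrons are added to the same shell under a stronger nuclear pull, so atoms get smaller; moving down, a new shell is opened and atoms get larger.
These span different periods and groups, so the two trends combine.
Br > O: the two effects oppose for this pair; the down-group effect wins (114 vs 63 pm).
Ga > Br: both are in period 4; the period trend gives Ga the larger value.
K > Ga: both are in period 4; the period trend gives K the larger value.
Approximate values (pm): O 63, K 196, Ga 124, Br 114.
The smallest atomic size among these belongs to O.

O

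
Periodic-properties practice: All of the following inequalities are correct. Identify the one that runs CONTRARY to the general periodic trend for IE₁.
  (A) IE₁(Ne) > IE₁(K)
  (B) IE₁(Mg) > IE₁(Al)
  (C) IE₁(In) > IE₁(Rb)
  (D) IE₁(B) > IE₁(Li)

(B)

The general trend: IE₁ increases across a period and decreases down a group.
(A) Ne (period 2, group 18) vs K (period 4, group 1): the stated order agrees with the simple trend.
(B) Mg (period 3, group 2) vs Al (period 3, group 13): the stated order contradicts the simple trend.
(C) In (period 5, group 13) vs Rb (period 5, group 1): the stated order agrees with the simple trend.
(D) B (period 2, group 13) vs Li (period 2, group 1): the stated order agrees with the simple trend.
The exception is (B): Al's single 3p electron is easier to remove than one from Mg's filled 3s².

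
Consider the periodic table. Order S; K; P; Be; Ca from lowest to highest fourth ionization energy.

S < P < K < Ca < Be

Consider each +3 ion: S³⁺ still has 3 valence electrons; K³⁺ is already 2 electrons into the core; P³⁺ still has 2 valence electrons; Be³⁺ is already 1 electron into the core; Ca³⁺ is already 1 electron into the core.
Pulling an electron out of a noble-gas core costs far more than removing a remaining valence electron, so K, Ca and Be sit at the high end of IE_4.
Valence configurations: S³⁺ [Ne]3s²3p¹, P³⁺ [Ne]3s².
S³⁺ loses a lone 3p electron whereas P³⁺ must break into a filled 3s² pair, so IE_4(P) > IE_4(S) even though S has the higher nuclear charge.
Approximate IE_4 values (kJ/mol): S 4556, K 5877, P 4964, Be 21007, Ca 6491.
So the fourth ionization energies run S < P < K < Ca < Be.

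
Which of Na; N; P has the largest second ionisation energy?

Consider each +1 ion: Na⁺ is the bare [Ne] core; N⁺ still has 4 valence electrons; P⁺ still has 4 valence electrons.
Breaking into a closed-shell core is much more expensive than removing a leftover valence electron — Na has the largest IE_2 here.
Valence configurations: N⁺ [He]2s²2p², P⁺ [Ne]3s²3p².
Tabulated IE_2 (kJ/mol): Na 4562, N 2856, P 1907.
So the second ionization energies run P < N < Na.

Na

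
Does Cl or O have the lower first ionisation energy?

Cl

O is in period 2, group 16; Cl is in period 3, group 17.
First ionization energy rises across a period (greater Z_eff holds electrons more tightly) and falls down a group (valence electrons are farther from the nucleus).
These sit on a diagonal, where the across-period and down-group effects partly cancel.
O > Cl: the two effects oppose for this pair; the down-group effect wins (1314 vs 1251 kJ/mol).
Approximate values (kJ/mol): O 1314, Cl 1251.
So Cl has the lower first ionisation energy (Cl < O).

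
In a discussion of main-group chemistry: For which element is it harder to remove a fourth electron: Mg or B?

Consider each +3 ion: Mg³⁺ is already 1 electron into the core; B³⁺ is the bare [He] core.
All of these are removing an electron from a noble-gas core or deeper; the smaller core (lower principal quantum number) is held far more tightly, and within a period the higher nuclear charge binds the same core more tightly.
Approximate IE_4 values (kJ/mol): Mg 10543, B 25026.
So the fourth ionization energies run Mg < B.

B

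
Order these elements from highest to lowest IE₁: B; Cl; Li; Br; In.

Cl, Br, B, In, Li

Removing the outermost electron gets harder across a period and easier down a group.
Neither a single period nor a single group — weigh both effects.
In > Li: the two effects oppose for this pair; the across-period effect wins (558 vs 520 kJ/mol).
B > In: they share group 13; the group trend gives B the larger value.
Br > B: the two effects oppose for this pair; the across-period effect wins (1140 vs 801 kJ/mol).
Cl > Br: Cl sits above Br in group 17, so the down-group effect alone puts Cl higher.
Tabulated first ionization energy (kJ/mol): Li 520, B 801, Cl 1251, Br 1140, In 558.
So from highest to lowest: Cl > Br > B > In > Li.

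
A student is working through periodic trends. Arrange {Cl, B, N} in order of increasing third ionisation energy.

B, Cl, N

The third ionization energy removes an electron from the +2 ion. For each element: Cl²⁺ still has 5 valence electrons; B²⁺ still has 1 valence electron; N²⁺ still has 3 valence electrons.
All are still removing valence electrons, so compare the +2 ions as you would atoms: IE_3 generally rises across a period (higher Z_eff) and falls down a group (larger shell), subject to the usual subshell exceptions.
Valence configurations: Cl²⁺ [Ne]3s²3p³, B²⁺ [He]2s¹, N²⁺ [He]2s²2p¹.
Tabulated IE_3 (kJ/mol): Cl 3822, B 3660, N 4578.
Overall IE_3 order: B < Cl < N.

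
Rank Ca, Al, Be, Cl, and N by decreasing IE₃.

Consider each +2 ion: Ca²⁺ is the bare [Ar] core; Al²⁺ still has 1 valence electron; Be²⁺ is the bare [He] core; Cl²⁺ still has 5 valence electrons; N²⁺ still has 3 valence electrons.
Core electrons are held far more tightly than valence electrons, so Ca and Be top the IE_3 order.
Valence configurations: Al²⁺ [Ne]3s¹, Cl²⁺ [Ne]3s²3p³, N²⁺ [He]2s²2p¹.
The numbers (kJ/mol): Ca 4912, Al 2745, Be 14849, Cl 3822, N 4578.
Putting it together, IE_3: Al < Cl < N < Ca < Be.

Be, Ca, N, Cl, Al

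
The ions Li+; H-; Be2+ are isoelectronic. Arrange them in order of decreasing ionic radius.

H-, Li+, Be2+

All of these have 2 electrons, so size is governed by nuclear charge alone: the more protons, the stronger the pull on the same electron cloud, and the smaller the ion.
Nuclear charges: Be2+ (Z=4), Li+ (Z=3), H- (Z=1).
Largest to smallest: H- > Li+ > Be2+.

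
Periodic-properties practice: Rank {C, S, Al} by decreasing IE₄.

Al > C > S

The fourth ionization energy removes an electron from the +3 ion. For each element: C³⁺ still has 1 valence electron; S³⁺ still has 3 valence electrons; Al³⁺ is the bare [Ne] core.
Breaking into a closed-shell core is much more expensive than removing a leftover valence electron — Al has the largest IE_4 here.
Valence configurations: C³⁺ [He]2s¹, S³⁺ [Ne]3s²3p¹.
The numbers (kJ/mol): C 6223, S 4556, Al 11577.
Overall IE_4 order: S < C < Al.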